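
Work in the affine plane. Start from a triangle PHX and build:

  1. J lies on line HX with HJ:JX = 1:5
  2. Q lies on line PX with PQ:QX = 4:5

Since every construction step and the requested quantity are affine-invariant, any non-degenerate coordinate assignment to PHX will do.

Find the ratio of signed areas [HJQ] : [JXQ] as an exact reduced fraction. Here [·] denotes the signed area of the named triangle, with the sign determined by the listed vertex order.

Choose coordinates P = (0, 0), H = (1, 0), X = (0, 1).
1. J lies on line HX with HJ:JX = 1:5 ⇒ J = (5/6, 1/6)
2. Q lies on line PX with PQ:QX = 4:5 ⇒ Q = (0, 4/9)
2·[HJQ] = 5/54, 2·[JXQ] = 25/54
[HJQ]:[JXQ] = 5/54:25/54 = 1/5

[HJQ]:[JXQ] = 1/5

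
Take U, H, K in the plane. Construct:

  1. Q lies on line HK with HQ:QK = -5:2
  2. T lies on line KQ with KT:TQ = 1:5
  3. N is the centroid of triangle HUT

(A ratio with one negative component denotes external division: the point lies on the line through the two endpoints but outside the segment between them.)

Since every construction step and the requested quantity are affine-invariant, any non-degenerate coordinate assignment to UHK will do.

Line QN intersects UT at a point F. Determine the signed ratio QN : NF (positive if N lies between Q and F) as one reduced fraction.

QN:NF = -5/2

Choose coordinates U = (0, 0), H = (1, 0), K = (0, 1).
1. Q lies on line HK with HQ:QK = -5:2 ⇒ Q = (-2/3, 5/3)
2. T lies on line KQ with KT:TQ = 1:5 ⇒ T = (-1/9, 10/9)
3. N is the centroid of triangle HUT ⇒ N = (8/27, 10/27)
line QN meets UT at F = (-4/45, 8/9)
N = Q + t·(F−Q) with t = 5/3, so QN:NF = 5/3:-2/3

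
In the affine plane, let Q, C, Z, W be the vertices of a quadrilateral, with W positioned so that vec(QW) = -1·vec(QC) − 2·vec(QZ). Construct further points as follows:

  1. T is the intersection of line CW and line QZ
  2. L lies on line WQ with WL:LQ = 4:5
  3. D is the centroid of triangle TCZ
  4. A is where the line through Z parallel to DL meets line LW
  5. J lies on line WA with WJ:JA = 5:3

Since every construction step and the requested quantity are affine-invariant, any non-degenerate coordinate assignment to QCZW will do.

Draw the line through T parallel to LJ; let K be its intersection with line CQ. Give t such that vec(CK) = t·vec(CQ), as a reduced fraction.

Choose coordinates Q = (0, 0), C = (1, 0), Z = (0, 1), W = (-1, -2).
1. T is the intersection of line CW and line QZ ⇒ T = (0, -1)
2. L lies on line WQ with WL:LQ = 4:5 ⇒ L = (-5/9, -10/9)
3. D is the centroid of triangle TCZ ⇒ D = (1/3, 0)
4. A is where the line through Z parallel to DL meets line LW ⇒ A = (4/3, 8/3)
5. J lies on line WA with WJ:JA = 5:3 ⇒ J = (11/24, 11/12)
through T parallel to LJ: direction (73/72, 73/36); meets CQ at K = (1/2, 0)
K = C + t·(Q−C) with t = 1/2

t = 1/2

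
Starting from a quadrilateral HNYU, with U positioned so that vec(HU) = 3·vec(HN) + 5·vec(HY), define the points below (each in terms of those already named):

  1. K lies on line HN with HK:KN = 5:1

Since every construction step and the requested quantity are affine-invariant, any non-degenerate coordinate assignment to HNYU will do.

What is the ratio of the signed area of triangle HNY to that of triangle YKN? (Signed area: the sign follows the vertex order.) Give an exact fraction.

[HNY]:[YKN] = 6

Choose coordinates H = (0, 0), N = (1, 0), Y = (0, 1), U = (3, 5).
1. K lies on line HN with HK:KN = 5:1 ⇒ K = (5/6, 0)
2·[HNY] = 1, 2·[YKN] = 1/6
[HNY]:[YKN] = 1:1/6 = 6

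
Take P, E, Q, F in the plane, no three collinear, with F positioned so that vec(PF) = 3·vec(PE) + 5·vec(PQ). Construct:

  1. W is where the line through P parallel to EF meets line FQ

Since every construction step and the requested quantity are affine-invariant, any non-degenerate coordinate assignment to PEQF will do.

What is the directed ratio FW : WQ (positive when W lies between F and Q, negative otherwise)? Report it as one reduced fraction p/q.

Work in coordinates with P = (0, 0), E = (1, 0), Q = (0, 1), F = (3, 5).
1. W is where the line through P parallel to EF meets line FQ ⇒ W = (6/7, 15/7)
W = F + t·(Q−F) with t = 5/7, so FW:WQ = t:(1−t) = 5/7:2/7

FW:WQ = 5/2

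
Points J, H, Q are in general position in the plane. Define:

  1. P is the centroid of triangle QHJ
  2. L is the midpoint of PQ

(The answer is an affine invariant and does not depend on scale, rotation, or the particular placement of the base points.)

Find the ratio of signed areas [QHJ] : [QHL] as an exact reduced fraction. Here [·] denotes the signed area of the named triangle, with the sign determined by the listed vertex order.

[QHJ]:[QHL] = 6

Choose coordinates J = (0, 0), H = (1, 0), Q = (0, 1).
1. P is the centroid of triangle QHJ ⇒ P = (1/3, 1/3)
2. L is the midpoint of PQ ⇒ L = (1/6, 2/3)
2·[QHJ] = -1, 2·[QHL] = -1/6
[QHJ]:[QHL] = -1:-1/6 = 6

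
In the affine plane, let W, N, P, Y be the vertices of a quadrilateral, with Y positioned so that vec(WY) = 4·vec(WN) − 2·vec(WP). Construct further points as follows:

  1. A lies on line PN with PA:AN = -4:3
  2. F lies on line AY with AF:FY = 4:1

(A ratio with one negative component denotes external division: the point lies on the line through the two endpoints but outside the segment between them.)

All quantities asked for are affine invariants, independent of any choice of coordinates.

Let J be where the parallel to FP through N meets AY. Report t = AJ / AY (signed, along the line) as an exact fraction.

t = 3/5

Assign W = (0, 0), N = (1, 0), P = (0, 1), Y = (4, -2) — the answer is frame-independent, so this choice is without loss of generality.
1. A lies on line PN with PA:AN = -4:3 ⇒ A = (4, -3)
2. F lies on line AY with AF:FY = 4:1 ⇒ F = (4, -11/5)
through N parallel to FP: direction (-4, 16/5); meets AY at J = (4, -12/5)
J = A + t·(Y−A) with t = 3/5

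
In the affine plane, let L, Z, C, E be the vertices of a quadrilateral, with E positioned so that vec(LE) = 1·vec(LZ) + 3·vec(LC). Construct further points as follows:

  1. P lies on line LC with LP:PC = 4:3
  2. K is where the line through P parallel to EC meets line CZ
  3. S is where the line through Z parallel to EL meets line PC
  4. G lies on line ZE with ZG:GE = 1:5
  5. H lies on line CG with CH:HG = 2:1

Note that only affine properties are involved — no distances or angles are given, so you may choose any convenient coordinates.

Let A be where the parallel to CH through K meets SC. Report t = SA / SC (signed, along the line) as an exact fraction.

Work in coordinates with L = (0, 0), Z = (1, 0), C = (0, 1), E = (1, 3).
1. P lies on line LC with LP:PC = 4:3 ⇒ P = (0, 4/7)
2. K is where the line through P parallel to EC meets line CZ ⇒ K = (1/7, 6/7)
3. S is where the line through Z parallel to EL meets line PC ⇒ S = (0, -3)
4. G lies on line ZE with ZG:GE = 1:5 ⇒ G = (1, 1/2)
5. H lies on line CG with CH:HG = 2:1 ⇒ H = (2/3, 2/3)
through K parallel to CH: direction (2/3, -1/3); meets SC at A = (0, 13/14)
A = S + t·(C−S) with t = 55/56

t = 55/56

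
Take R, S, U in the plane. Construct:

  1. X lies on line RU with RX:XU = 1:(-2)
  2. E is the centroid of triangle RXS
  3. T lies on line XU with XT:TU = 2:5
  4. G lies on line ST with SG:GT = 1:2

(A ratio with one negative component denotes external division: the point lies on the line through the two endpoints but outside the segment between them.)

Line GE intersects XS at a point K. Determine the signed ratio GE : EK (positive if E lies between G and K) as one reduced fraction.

Set R = (0, 0), S = (1, 0), U = (0, 1); any affine frame gives the same invariant.
1. X lies on line RU with RX:XU = 1:(-2) ⇒ X = (0, -1)
2. E is the centroid of triangle RXS ⇒ E = (1/3, -1/3)
3. T lies on line XU with XT:TU = 2:5 ⇒ T = (0, -3/7)
4. G lies on line ST with SG:GT = 1:2 ⇒ G = (2/3, -1/7)
line GE meets XS at K = (10/9, 1/9)
E = G + t·(K−G) with t = -3/4, so GE:EK = -3/4:7/4

GE:EK = -3/7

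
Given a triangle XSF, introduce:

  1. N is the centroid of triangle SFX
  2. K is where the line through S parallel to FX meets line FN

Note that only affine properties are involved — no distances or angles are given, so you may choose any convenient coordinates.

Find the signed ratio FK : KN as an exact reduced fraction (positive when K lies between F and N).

FK:KN = -3/2

Choose coordinates X = (0, 0), S = (1, 0), F = (0, 1).
1. N is the centroid of triangle SFX ⇒ N = (1/3, 1/3)
2. K is where the line through S parallel to FX meets line FN ⇒ K = (1, -1)
K = F + t·(N−F) with t = 3, so FK:KN = t:(1−t) = 3:-2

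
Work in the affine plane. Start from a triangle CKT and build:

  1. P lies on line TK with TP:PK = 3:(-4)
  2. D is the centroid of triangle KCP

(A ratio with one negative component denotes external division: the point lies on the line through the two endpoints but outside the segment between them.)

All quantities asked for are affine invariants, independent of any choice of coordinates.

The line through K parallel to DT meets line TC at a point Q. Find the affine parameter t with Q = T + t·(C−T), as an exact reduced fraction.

Set C = (0, 0), K = (1, 0), T = (0, 1); any affine frame gives the same invariant.
1. P lies on line TK with TP:PK = 3:(-4) ⇒ P = (-3, 4)
2. D is the centroid of triangle KCP ⇒ D = (-2/3, 4/3)
through K parallel to DT: direction (2/3, -1/3); meets TC at Q = (0, 1/2)
Q = T + t·(C−T) with t = 1/2

t = 1/2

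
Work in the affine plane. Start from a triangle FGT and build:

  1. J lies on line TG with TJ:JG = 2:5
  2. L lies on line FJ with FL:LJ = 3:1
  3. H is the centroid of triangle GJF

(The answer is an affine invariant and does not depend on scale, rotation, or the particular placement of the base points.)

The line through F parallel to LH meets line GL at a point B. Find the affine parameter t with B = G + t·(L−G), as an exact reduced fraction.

Assign F = (0, 0), G = (1, 0), T = (0, 1) — the answer is frame-independent, so this choice is without loss of generality.
1. J lies on line TG with TJ:JG = 2:5 ⇒ J = (2/7, 5/7)
2. L lies on line FJ with FL:LJ = 3:1 ⇒ L = (3/14, 15/28)
3. H is the centroid of triangle GJF ⇒ H = (3/7, 5/21)
through F parallel to LH: direction (3/14, -25/84); meets GL at B = (-27/28, 75/56)
B = G + t·(L−G) with t = 5/2

t = 5/2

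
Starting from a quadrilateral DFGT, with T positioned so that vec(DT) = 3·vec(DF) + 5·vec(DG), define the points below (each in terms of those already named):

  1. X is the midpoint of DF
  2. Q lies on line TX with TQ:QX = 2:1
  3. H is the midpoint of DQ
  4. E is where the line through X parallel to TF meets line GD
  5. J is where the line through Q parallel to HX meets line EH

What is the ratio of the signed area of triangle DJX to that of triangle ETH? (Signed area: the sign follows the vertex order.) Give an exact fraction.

Work in coordinates with D = (0, 0), F = (1, 0), G = (0, 1), T = (3, 5).
1. X is the midpoint of DF ⇒ X = (1/2, 0)
2. Q lies on line TX with TQ:QX = 2:1 ⇒ Q = (4/3, 5/3)
3. H is the midpoint of DQ ⇒ H = (2/3, 5/6)
4. E is where the line through X parallel to TF meets line GD ⇒ E = (0, -5/4)
5. J is where the line through Q parallel to HX meets line EH ⇒ J = (2, 5)
2·[DJX] = -5/2, 2·[ETH] = 25/12
[DJX]:[ETH] = -5/2:25/12 = -6/5

[DJX]:[ETH] = -6/5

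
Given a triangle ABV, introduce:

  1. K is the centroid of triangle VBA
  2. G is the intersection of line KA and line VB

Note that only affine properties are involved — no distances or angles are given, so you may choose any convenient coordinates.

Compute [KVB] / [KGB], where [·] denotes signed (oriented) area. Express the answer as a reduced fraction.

[KVB]:[KGB] = 2

Work in coordinates with A = (0, 0), B = (1, 0), V = (0, 1).
1. K is the centroid of triangle VBA ⇒ K = (1/3, 1/3)
2. G is the intersection of line KA and line VB ⇒ G = (1/2, 1/2)
2·[KVB] = -1/3, 2·[KGB] = -1/6
[KVB]:[KGB] = -1/3:-1/6 = 2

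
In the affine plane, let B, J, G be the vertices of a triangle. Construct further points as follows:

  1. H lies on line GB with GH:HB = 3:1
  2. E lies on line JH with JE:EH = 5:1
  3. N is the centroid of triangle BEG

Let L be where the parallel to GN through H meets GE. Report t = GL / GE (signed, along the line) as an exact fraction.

Work in coordinates with B = (0, 0), J = (1, 0), G = (0, 1).
1. H lies on line GB with GH:HB = 3:1 ⇒ H = (0, 1/4)
2. E lies on line JH with JE:EH = 5:1 ⇒ E = (1/6, 5/24)
3. N is the centroid of triangle BEG ⇒ N = (1/18, 29/72)
through H parallel to GN: direction (1/18, -43/72); meets GE at L = (-1/8, 51/32)
L = G + t·(E−G) with t = -3/4

t = -3/4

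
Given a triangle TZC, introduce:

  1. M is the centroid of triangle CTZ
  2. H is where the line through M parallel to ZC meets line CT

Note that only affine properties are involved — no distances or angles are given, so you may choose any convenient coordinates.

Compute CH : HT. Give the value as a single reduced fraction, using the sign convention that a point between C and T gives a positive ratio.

CH:HT = 1/2

Set T = (0, 0), Z = (1, 0), C = (0, 1); any affine frame gives the same invariant.
1. M is the centroid of triangle CTZ ⇒ M = (1/3, 1/3)
2. H is where the line through M parallel to ZC meets line CT ⇒ H = (0, 2/3)
H = C + t·(T−C) with t = 1/3, so CH:HT = t:(1−t) = 1/3:2/3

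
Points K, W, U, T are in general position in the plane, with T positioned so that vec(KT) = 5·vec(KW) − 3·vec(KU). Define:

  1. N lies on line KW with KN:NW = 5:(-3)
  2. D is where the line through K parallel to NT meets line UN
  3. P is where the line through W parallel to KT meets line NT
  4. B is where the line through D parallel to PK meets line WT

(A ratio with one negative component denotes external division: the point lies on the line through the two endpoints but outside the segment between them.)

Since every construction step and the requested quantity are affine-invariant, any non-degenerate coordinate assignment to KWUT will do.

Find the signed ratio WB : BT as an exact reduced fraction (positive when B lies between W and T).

Work in coordinates with K = (0, 0), W = (1, 0), U = (0, 1), T = (5, -3).
1. N lies on line KW with KN:NW = 5:(-3) ⇒ N = (5/2, 0)
2. D is where the line through K parallel to NT meets line UN ⇒ D = (-5/4, 3/2)
3. P is where the line through W parallel to KT meets line NT ⇒ P = (4, -9/5)
4. B is where the line through D parallel to PK meets line WT ⇒ B = (-5/8, 39/32)
B = W + t·(T−W) with t = -13/32, so WB:BT = t:(1−t) = -13/32:45/32

WB:BT = -13/45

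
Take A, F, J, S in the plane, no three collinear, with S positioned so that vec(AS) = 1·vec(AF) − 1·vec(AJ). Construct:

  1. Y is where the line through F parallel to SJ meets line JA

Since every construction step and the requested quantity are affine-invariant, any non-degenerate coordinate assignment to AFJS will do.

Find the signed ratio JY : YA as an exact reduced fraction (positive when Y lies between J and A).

JY:YA = -1/2

Work in coordinates with A = (0, 0), F = (1, 0), J = (0, 1), S = (1, -1).
1. Y is where the line through F parallel to SJ meets line JA ⇒ Y = (0, 2)
Y = J + t·(A−J) with t = -1, so JY:YA = t:(1−t) = -1:2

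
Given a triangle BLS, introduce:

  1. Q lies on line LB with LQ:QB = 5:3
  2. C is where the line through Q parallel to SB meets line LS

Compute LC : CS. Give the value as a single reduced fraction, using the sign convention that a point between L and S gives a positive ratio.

Choose coordinates B = (0, 0), L = (1, 0), S = (0, 1).
1. Q lies on line LB with LQ:QB = 5:3 ⇒ Q = (3/8, 0)
2. C is where the line through Q parallel to SB meets line LS ⇒ C = (3/8, 5/8)
C = L + t·(S−L) with t = 5/8, so LC:CS = t:(1−t) = 5/8:3/8

LC:CS = 5/3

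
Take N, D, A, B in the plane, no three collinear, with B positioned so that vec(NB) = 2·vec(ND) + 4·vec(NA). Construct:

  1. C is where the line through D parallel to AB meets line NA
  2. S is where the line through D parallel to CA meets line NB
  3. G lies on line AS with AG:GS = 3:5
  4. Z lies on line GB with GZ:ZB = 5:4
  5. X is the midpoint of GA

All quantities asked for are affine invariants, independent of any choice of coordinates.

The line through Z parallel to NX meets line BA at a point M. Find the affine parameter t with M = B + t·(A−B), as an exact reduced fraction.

Assign N = (0, 0), D = (1, 0), A = (0, 1), B = (2, 4) — the answer is frame-independent, so this choice is without loss of generality.
1. C is where the line through D parallel to AB meets line NA ⇒ C = (0, -3/2)
2. S is where the line through D parallel to CA meets line NB ⇒ S = (1, 2)
3. G lies on line AS with AG:GS = 3:5 ⇒ G = (3/8, 11/8)
4. Z lies on line GB with GZ:ZB = 5:4 ⇒ Z = (23/18, 17/6)
5. X is the midpoint of GA ⇒ X = (3/16, 19/16)
through Z parallel to NX: direction (3/16, 19/16); meets BA at M = (338/261, 256/87)
M = B + t·(A−B) with t = 92/261

t = 92/261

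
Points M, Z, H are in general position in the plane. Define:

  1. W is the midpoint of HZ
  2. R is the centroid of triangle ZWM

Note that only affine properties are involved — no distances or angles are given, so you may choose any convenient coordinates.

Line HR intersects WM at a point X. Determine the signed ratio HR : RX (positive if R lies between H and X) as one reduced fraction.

Assign M = (0, 0), Z = (1, 0), H = (0, 1) — the answer is frame-independent, so this choice is without loss of generality.
1. W is the midpoint of HZ ⇒ W = (1/2, 1/2)
2. R is the centroid of triangle ZWM ⇒ R = (1/2, 1/6)
line HR meets WM at X = (3/8, 3/8)
R = H + t·(X−H) with t = 4/3, so HR:RX = 4/3:-1/3

HR:RX = -4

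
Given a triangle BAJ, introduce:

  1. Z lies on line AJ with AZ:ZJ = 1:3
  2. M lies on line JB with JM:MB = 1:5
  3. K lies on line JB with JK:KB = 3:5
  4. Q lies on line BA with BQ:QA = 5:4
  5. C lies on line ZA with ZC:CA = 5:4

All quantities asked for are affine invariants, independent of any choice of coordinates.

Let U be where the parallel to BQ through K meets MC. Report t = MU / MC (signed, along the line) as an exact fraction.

t = 15/52

Choose coordinates B = (0, 0), A = (1, 0), J = (0, 1).
1. Z lies on line AJ with AZ:ZJ = 1:3 ⇒ Z = (3/4, 1/4)
2. M lies on line JB with JM:MB = 1:5 ⇒ M = (0, 5/6)
3. K lies on line JB with JK:KB = 3:5 ⇒ K = (0, 5/8)
4. Q lies on line BA with BQ:QA = 5:4 ⇒ Q = (5/9, 0)
5. C lies on line ZA with ZC:CA = 5:4 ⇒ C = (8/9, 1/9)
through K parallel to BQ: direction (5/9, 0); meets MC at U = (10/39, 5/8)
U = M + t·(C−M) with t = 15/52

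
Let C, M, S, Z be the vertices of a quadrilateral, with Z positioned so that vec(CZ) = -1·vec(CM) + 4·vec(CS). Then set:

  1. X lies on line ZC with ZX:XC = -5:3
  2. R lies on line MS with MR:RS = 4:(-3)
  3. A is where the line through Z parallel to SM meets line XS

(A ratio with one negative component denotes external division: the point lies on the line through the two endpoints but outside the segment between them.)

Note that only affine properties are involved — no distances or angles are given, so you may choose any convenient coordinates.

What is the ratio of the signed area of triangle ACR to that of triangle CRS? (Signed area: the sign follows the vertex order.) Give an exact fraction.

[ACR]:[CRS] = 31/11

Set C = (0, 0), M = (1, 0), S = (0, 1), Z = (-1, 4); any affine frame gives the same invariant.
1. X lies on line ZC with ZX:XC = -5:3 ⇒ X = (3/2, -6)
2. R lies on line MS with MR:RS = 4:(-3) ⇒ R = (-3, 4)
3. A is where the line through Z parallel to SM meets line XS ⇒ A = (-6/11, 39/11)
2·[ACR] = -93/11, 2·[CRS] = -3
[ACR]:[CRS] = -93/11:-3 = 31/11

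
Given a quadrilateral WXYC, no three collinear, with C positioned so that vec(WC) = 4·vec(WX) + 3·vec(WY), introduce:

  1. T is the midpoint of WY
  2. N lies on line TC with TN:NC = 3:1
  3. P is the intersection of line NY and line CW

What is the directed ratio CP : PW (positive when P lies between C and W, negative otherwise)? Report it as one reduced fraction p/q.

Choose coordinates W = (0, 0), X = (1, 0), Y = (0, 1), C = (4, 3).
1. T is the midpoint of WY ⇒ T = (0, 1/2)
2. N lies on line TC with TN:NC = 3:1 ⇒ N = (3, 19/8)
3. P is the intersection of line NY and line CW ⇒ P = (24/7, 18/7)
P = C + t·(W−C) with t = 1/7, so CP:PW = t:(1−t) = 1/7:6/7

CP:PW = 1/6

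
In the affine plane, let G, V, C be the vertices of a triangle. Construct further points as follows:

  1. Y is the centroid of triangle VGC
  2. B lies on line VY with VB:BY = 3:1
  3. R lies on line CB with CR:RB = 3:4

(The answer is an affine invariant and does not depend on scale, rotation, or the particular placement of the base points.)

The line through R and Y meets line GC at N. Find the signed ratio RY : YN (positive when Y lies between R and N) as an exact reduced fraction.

Work in coordinates with G = (0, 0), V = (1, 0), C = (0, 1).
1. Y is the centroid of triangle VGC ⇒ Y = (1/3, 1/3)
2. B lies on line VY with VB:BY = 3:1 ⇒ B = (1/2, 1/4)
3. R lies on line CB with CR:RB = 3:4 ⇒ R = (3/14, 19/28)
line RY meets GC at N = (0, 13/10)
Y = R + t·(N−R) with t = -5/9, so RY:YN = -5/9:14/9

RY:YN = -5/14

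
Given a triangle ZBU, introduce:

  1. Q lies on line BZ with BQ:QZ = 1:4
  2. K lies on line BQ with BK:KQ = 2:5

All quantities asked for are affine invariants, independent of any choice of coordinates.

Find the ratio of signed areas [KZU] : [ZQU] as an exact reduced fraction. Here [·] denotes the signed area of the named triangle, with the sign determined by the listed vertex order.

Set Z = (0, 0), B = (1, 0), U = (0, 1); any affine frame gives the same invariant.
1. Q lies on line BZ with BQ:QZ = 1:4 ⇒ Q = (4/5, 0)
2. K lies on line BQ with BK:KQ = 2:5 ⇒ K = (33/35, 0)
2·[KZU] = -33/35, 2·[ZQU] = 4/5
[KZU]:[ZQU] = -33/35:4/5 = -33/28

[KZU]:[ZQU] = -33/28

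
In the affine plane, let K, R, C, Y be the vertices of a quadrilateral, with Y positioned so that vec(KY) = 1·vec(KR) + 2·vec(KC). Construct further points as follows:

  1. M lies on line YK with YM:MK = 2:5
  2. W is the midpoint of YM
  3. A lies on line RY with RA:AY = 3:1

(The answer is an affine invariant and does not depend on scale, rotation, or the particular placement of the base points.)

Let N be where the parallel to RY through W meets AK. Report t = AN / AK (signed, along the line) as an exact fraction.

Assign K = (0, 0), R = (1, 0), C = (0, 1), Y = (1, 2) — the answer is frame-independent, so this choice is without loss of generality.
1. M lies on line YK with YM:MK = 2:5 ⇒ M = (5/7, 10/7)
2. W is the midpoint of YM ⇒ W = (6/7, 12/7)
3. A lies on line RY with RA:AY = 3:1 ⇒ A = (1, 3/2)
through W parallel to RY: direction (0, 2); meets AK at N = (6/7, 9/7)
N = A + t·(K−A) with t = 1/7

t = 1/7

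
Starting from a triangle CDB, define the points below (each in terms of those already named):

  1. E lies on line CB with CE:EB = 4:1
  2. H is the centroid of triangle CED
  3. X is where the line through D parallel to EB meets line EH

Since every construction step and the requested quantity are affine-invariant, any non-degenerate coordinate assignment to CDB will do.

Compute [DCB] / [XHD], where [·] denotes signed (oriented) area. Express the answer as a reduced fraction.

[DCB]:[XHD] = 15/8

Choose coordinates C = (0, 0), D = (1, 0), B = (0, 1).
1. E lies on line CB with CE:EB = 4:1 ⇒ E = (0, 4/5)
2. H is the centroid of triangle CED ⇒ H = (1/3, 4/15)
3. X is where the line through D parallel to EB meets line EH ⇒ X = (1, -4/5)
2·[DCB] = -1, 2·[XHD] = -8/15
[DCB]:[XHD] = -1:-8/15 = 15/8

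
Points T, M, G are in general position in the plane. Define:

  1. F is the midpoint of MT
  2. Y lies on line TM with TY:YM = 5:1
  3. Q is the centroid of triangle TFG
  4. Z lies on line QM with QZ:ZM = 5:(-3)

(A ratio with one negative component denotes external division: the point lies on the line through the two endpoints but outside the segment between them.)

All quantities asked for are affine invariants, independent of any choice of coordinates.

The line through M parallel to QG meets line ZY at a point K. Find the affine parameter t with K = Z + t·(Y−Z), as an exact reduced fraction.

Work in coordinates with T = (0, 0), M = (1, 0), G = (0, 1).
1. F is the midpoint of MT ⇒ F = (1/2, 0)
2. Y lies on line TM with TY:YM = 5:1 ⇒ Y = (5/6, 0)
3. Q is the centroid of triangle TFG ⇒ Q = (1/6, 1/3)
4. Z lies on line QM with QZ:ZM = 5:(-3) ⇒ Z = (9/4, -1/2)
through M parallel to QG: direction (-1/6, 2/3); meets ZY at K = (63/62, -2/31)
K = Z + t·(Y−Z) with t = 27/31

t = 27/31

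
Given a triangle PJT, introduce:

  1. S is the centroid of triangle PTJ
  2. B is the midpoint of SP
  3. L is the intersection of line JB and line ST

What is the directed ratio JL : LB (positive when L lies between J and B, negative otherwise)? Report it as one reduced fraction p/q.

Assign P = (0, 0), J = (1, 0), T = (0, 1) — the answer is frame-independent, so this choice is without loss of generality.
1. S is the centroid of triangle PTJ ⇒ S = (1/3, 1/3)
2. B is the midpoint of SP ⇒ B = (1/6, 1/6)
3. L is the intersection of line JB and line ST ⇒ L = (4/9, 1/9)
L = J + t·(B−J) with t = 2/3, so JL:LB = t:(1−t) = 2/3:1/3

JL:LB = 2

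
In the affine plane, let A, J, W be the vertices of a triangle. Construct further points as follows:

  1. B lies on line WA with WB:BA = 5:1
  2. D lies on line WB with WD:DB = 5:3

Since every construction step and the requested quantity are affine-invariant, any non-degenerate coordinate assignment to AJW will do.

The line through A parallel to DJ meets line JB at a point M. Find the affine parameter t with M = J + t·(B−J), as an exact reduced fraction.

t = 23/15

Assign A = (0, 0), J = (1, 0), W = (0, 1) — the answer is frame-independent, so this choice is without loss of generality.
1. B lies on line WA with WB:BA = 5:1 ⇒ B = (0, 1/6)
2. D lies on line WB with WD:DB = 5:3 ⇒ D = (0, 23/48)
through A parallel to DJ: direction (1, -23/48); meets JB at M = (-8/15, 23/90)
M = J + t·(B−J) with t = 23/15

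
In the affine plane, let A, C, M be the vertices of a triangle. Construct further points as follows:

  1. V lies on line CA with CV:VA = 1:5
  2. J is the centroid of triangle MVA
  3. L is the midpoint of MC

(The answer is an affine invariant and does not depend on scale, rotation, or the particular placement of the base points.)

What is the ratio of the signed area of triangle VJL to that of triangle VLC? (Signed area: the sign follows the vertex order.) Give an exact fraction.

[VJL]:[VLC] = 2

Assign A = (0, 0), C = (1, 0), M = (0, 1) — the answer is frame-independent, so this choice is without loss of generality.
1. V lies on line CA with CV:VA = 1:5 ⇒ V = (5/6, 0)
2. J is the centroid of triangle MVA ⇒ J = (5/18, 1/3)
3. L is the midpoint of MC ⇒ L = (1/2, 1/2)
2·[VJL] = -1/6, 2·[VLC] = -1/12
[VJL]:[VLC] = -1/6:-1/12 = 2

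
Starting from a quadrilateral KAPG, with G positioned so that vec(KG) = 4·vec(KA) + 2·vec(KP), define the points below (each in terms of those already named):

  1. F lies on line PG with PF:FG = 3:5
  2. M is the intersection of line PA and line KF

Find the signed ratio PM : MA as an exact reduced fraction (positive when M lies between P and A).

PM:MA = 12/11

Assign K = (0, 0), A = (1, 0), P = (0, 1), G = (4, 2) — the answer is frame-independent, so this choice is without loss of generality.
1. F lies on line PG with PF:FG = 3:5 ⇒ F = (3/2, 11/8)
2. M is the intersection of line PA and line KF ⇒ M = (12/23, 11/23)
M = P + t·(A−P) with t = 12/23, so PM:MA = t:(1−t) = 12/23:11/23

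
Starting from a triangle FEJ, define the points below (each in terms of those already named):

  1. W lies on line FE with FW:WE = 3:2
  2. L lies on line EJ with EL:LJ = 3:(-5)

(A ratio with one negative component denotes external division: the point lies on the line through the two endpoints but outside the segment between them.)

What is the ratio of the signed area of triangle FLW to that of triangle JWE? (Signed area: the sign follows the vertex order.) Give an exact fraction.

[FLW]:[JWE] = 9/4

Assign F = (0, 0), E = (1, 0), J = (0, 1) — the answer is frame-independent, so this choice is without loss of generality.
1. W lies on line FE with FW:WE = 3:2 ⇒ W = (3/5, 0)
2. L lies on line EJ with EL:LJ = 3:(-5) ⇒ L = (5/2, -3/2)
2·[FLW] = 9/10, 2·[JWE] = 2/5
[FLW]:[JWE] = 9/10:2/5 = 9/4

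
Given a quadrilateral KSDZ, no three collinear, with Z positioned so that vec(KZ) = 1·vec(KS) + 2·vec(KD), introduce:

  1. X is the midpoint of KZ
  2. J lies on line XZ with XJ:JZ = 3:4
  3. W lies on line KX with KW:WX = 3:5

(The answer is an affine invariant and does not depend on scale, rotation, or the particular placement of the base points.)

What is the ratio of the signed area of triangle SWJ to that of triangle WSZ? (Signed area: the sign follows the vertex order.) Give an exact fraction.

[SWJ]:[WSZ] = -59/91

Choose coordinates K = (0, 0), S = (1, 0), D = (0, 1), Z = (1, 2).
1. X is the midpoint of KZ ⇒ X = (1/2, 1)
2. J lies on line XZ with XJ:JZ = 3:4 ⇒ J = (5/7, 10/7)
3. W lies on line KX with KW:WX = 3:5 ⇒ W = (3/16, 3/8)
2·[SWJ] = -59/56, 2·[WSZ] = 13/8
[SWJ]:[WSZ] = -59/56:13/8 = -59/91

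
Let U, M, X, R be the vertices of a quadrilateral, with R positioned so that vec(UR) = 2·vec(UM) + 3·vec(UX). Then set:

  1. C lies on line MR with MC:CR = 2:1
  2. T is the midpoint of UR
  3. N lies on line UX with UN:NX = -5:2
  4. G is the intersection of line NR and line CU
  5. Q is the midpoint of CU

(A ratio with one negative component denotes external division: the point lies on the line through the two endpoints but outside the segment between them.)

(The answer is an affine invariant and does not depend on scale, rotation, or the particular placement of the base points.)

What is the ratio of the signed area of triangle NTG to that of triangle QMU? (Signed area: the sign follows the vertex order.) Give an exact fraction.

[NTG]:[QMU] = -125/48

Set U = (0, 0), M = (1, 0), X = (0, 1), R = (2, 3); any affine frame gives the same invariant.
1. C lies on line MR with MC:CR = 2:1 ⇒ C = (5/3, 2)
2. T is the midpoint of UR ⇒ T = (1, 3/2)
3. N lies on line UX with UN:NX = -5:2 ⇒ N = (0, 5/3)
4. G is the intersection of line NR and line CU ⇒ G = (25/8, 15/4)
5. Q is the midpoint of CU ⇒ Q = (5/6, 1)
2·[NTG] = 125/48, 2·[QMU] = -1
[NTG]:[QMU] = 125/48:-1 = -125/48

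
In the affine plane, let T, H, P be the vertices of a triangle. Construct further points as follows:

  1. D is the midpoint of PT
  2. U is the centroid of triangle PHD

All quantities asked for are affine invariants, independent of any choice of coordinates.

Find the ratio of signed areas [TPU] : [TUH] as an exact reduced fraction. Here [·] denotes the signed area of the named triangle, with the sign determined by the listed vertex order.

Work in coordinates with T = (0, 0), H = (1, 0), P = (0, 1).
1. D is the midpoint of PT ⇒ D = (0, 1/2)
2. U is the centroid of triangle PHD ⇒ U = (1/3, 1/2)
2·[TPU] = -1/3, 2·[TUH] = -1/2
[TPU]:[TUH] = -1/3:-1/2 = 2/3

[TPU]:[TUH] = 2/3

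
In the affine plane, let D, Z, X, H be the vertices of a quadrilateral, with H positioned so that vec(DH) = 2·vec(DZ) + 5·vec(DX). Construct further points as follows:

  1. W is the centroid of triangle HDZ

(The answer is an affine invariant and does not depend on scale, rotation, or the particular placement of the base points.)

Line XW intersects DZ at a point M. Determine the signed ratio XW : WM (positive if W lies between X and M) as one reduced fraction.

Set D = (0, 0), Z = (1, 0), X = (0, 1), H = (2, 5); any affine frame gives the same invariant.
1. W is the centroid of triangle HDZ ⇒ W = (1, 5/3)
line XW meets DZ at M = (-3/2, 0)
W = X + t·(M−X) with t = -2/3, so XW:WM = -2/3:5/3

XW:WM = -2/5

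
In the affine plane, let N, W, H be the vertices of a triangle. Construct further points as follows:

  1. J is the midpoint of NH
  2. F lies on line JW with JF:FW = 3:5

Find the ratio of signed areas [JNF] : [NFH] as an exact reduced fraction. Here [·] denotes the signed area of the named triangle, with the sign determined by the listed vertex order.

Assign N = (0, 0), W = (1, 0), H = (0, 1) — the answer is frame-independent, so this choice is without loss of generality.
1. J is the midpoint of NH ⇒ J = (0, 1/2)
2. F lies on line JW with JF:FW = 3:5 ⇒ F = (3/8, 5/16)
2·[JNF] = 3/16, 2·[NFH] = 3/8
[JNF]:[NFH] = 3/16:3/8 = 1/2

[JNF]:[NFH] = 1/2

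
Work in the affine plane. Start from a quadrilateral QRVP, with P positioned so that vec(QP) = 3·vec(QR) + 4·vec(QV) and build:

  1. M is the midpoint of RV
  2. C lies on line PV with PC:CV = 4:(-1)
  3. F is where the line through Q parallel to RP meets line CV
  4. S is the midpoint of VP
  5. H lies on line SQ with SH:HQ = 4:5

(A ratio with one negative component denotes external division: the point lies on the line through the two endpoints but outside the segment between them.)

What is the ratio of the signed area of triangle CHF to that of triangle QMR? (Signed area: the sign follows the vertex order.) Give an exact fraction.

[CHF]:[QMR] = -16/9

Choose coordinates Q = (0, 0), R = (1, 0), V = (0, 1), P = (3, 4).
1. M is the midpoint of RV ⇒ M = (1/2, 1/2)
2. C lies on line PV with PC:CV = 4:(-1) ⇒ C = (-1, 0)
3. F is where the line through Q parallel to RP meets line CV ⇒ F = (1, 2)
4. S is the midpoint of VP ⇒ S = (3/2, 5/2)
5. H lies on line SQ with SH:HQ = 4:5 ⇒ H = (5/6, 25/18)
2·[CHF] = 8/9, 2·[QMR] = -1/2
[CHF]:[QMR] = 8/9:-1/2 = -16/9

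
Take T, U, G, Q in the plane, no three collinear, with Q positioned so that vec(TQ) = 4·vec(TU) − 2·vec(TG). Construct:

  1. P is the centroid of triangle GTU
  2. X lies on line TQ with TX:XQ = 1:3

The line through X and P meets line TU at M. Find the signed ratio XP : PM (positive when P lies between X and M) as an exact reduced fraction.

Work in coordinates with T = (0, 0), U = (1, 0), G = (0, 1), Q = (4, -2).
1. P is the centroid of triangle GTU ⇒ P = (1/3, 1/3)
2. X lies on line TQ with TX:XQ = 1:3 ⇒ X = (1, -1/2)
line XP meets TU at M = (3/5, 0)
P = X + t·(M−X) with t = 5/3, so XP:PM = 5/3:-2/3

XP:PM = -5/2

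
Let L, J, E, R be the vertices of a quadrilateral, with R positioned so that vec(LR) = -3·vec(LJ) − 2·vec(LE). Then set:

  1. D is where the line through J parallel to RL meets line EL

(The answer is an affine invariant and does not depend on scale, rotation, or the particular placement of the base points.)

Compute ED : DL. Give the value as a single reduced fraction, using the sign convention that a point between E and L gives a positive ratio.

Work in coordinates with L = (0, 0), J = (1, 0), E = (0, 1), R = (-3, -2).
1. D is where the line through J parallel to RL meets line EL ⇒ D = (0, -2/3)
D = E + t·(L−E) with t = 5/3, so ED:DL = t:(1−t) = 5/3:-2/3

ED:DL = -5/2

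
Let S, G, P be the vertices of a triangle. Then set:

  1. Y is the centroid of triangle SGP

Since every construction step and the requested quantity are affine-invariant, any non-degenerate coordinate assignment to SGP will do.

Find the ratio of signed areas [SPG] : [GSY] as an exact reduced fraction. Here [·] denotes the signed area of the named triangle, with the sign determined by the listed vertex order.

Choose coordinates S = (0, 0), G = (1, 0), P = (0, 1).
1. Y is the centroid of triangle SGP ⇒ Y = (1/3, 1/3)
2·[SPG] = -1, 2·[GSY] = -1/3
[SPG]:[GSY] = -1:-1/3 = 3

[SPG]:[GSY] = 3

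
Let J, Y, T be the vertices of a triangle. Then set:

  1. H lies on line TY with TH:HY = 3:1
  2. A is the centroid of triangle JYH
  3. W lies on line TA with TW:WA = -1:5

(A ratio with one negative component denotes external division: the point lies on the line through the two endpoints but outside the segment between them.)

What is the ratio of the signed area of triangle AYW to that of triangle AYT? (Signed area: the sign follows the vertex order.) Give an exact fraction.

Assign J = (0, 0), Y = (1, 0), T = (0, 1) — the answer is frame-independent, so this choice is without loss of generality.
1. H lies on line TY with TH:HY = 3:1 ⇒ H = (3/4, 1/4)
2. A is the centroid of triangle JYH ⇒ A = (7/12, 1/12)
3. W lies on line TA with TW:WA = -1:5 ⇒ W = (-7/48, 59/48)
2·[AYW] = 5/12, 2·[AYT] = 1/3
[AYW]:[AYT] = 5/12:1/3 = 5/4

[AYW]:[AYT] = 5/4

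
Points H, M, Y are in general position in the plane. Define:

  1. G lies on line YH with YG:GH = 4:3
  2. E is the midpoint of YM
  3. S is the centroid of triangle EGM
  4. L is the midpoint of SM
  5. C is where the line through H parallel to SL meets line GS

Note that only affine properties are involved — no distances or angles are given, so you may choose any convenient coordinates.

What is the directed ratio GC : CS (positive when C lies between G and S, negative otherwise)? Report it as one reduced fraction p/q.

GC:CS = -9/13

Work in coordinates with H = (0, 0), M = (1, 0), Y = (0, 1).
1. G lies on line YH with YG:GH = 4:3 ⇒ G = (0, 3/7)
2. E is the midpoint of YM ⇒ E = (1/2, 1/2)
3. S is the centroid of triangle EGM ⇒ S = (1/2, 13/42)
4. L is the midpoint of SM ⇒ L = (3/4, 13/84)
5. C is where the line through H parallel to SL meets line GS ⇒ C = (-9/8, 39/56)
C = G + t·(S−G) with t = -9/4, so GC:CS = t:(1−t) = -9/4:13/4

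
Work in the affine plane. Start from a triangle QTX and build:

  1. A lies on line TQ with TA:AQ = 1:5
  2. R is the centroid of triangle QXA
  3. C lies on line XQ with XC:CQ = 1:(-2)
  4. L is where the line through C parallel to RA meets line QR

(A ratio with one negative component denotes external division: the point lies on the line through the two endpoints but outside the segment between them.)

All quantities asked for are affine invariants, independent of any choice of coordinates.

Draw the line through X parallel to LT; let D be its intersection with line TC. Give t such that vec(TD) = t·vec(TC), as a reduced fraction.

Choose coordinates Q = (0, 0), T = (1, 0), X = (0, 1).
1. A lies on line TQ with TA:AQ = 1:5 ⇒ A = (5/6, 0)
2. R is the centroid of triangle QXA ⇒ R = (5/18, 1/3)
3. C lies on line XQ with XC:CQ = 1:(-2) ⇒ C = (0, 2)
4. L is where the line through C parallel to RA meets line QR ⇒ L = (10/9, 4/3)
through X parallel to LT: direction (-1/9, -4/3); meets TC at D = (1/14, 13/7)
D = T + t·(C−T) with t = 13/14

t = 13/14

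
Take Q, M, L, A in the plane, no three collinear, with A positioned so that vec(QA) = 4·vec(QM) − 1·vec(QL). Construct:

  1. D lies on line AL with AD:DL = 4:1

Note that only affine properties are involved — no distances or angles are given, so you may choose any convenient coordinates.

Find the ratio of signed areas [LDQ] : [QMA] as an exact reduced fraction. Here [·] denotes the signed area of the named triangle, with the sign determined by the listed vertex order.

[LDQ]:[QMA] = 4/5

Work in coordinates with Q = (0, 0), M = (1, 0), L = (0, 1), A = (4, -1).
1. D lies on line AL with AD:DL = 4:1 ⇒ D = (4/5, 3/5)
2·[LDQ] = -4/5, 2·[QMA] = -1
[LDQ]:[QMA] = -4/5:-1 = 4/5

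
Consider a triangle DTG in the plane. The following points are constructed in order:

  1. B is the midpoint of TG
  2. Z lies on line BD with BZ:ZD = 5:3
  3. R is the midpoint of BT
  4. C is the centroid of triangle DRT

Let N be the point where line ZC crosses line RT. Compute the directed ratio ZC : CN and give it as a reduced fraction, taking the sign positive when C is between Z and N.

Set D = (0, 0), T = (1, 0), G = (0, 1); any affine frame gives the same invariant.
1. B is the midpoint of TG ⇒ B = (1/2, 1/2)
2. Z lies on line BD with BZ:ZD = 5:3 ⇒ Z = (3/16, 3/16)
3. R is the midpoint of BT ⇒ R = (3/4, 1/4)
4. C is the centroid of triangle DRT ⇒ C = (7/12, 1/12)
line ZC meets RT at N = (29/28, -1/28)
C = Z + t·(N−Z) with t = 7/15, so ZC:CN = 7/15:8/15

ZC:CN = 7/8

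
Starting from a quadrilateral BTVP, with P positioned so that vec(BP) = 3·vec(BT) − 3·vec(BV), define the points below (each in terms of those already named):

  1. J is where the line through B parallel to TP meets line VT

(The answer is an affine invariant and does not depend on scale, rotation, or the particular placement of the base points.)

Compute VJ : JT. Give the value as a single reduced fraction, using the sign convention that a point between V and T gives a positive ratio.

Choose coordinates B = (0, 0), T = (1, 0), V = (0, 1), P = (3, -3).
1. J is where the line through B parallel to TP meets line VT ⇒ J = (-2, 3)
J = V + t·(T−V) with t = -2, so VJ:JT = t:(1−t) = -2:3

VJ:JT = -2/3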